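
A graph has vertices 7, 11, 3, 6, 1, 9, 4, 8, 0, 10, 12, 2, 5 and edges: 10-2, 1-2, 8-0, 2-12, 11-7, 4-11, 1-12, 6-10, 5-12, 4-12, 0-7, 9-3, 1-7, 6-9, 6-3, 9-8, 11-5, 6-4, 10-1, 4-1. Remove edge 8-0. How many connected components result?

1

8 and 0 are still connected via 8-9-6-10-1-7-0, so the component count stays at 1.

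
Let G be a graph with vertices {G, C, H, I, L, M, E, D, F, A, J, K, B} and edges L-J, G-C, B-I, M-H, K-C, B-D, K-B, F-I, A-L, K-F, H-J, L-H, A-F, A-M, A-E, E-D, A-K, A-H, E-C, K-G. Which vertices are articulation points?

Removing A increases the component count from 1 to 2, so A is a cut vertex.
By contrast removing J leaves 1 component; it is not a cut vertex. No other vertex is a cut vertex either.

A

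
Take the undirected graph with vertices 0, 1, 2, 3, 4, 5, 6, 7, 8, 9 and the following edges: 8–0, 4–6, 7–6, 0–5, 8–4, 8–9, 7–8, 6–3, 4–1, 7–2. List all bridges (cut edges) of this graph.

The edges on the cycle 7-8-4-6-7 are not bridges since each lies on that cycle.
But removing 8–9 disconnects 8 from 9; removing 0–5 disconnects 0 from 5; removing 6–3 disconnects 6 from 3; removing 7–2 disconnects 7 from 2 — these are bridges.
In total 6 edges are bridges.

0-5, 0-8, 1-4, 2-7, 3-6, 8-9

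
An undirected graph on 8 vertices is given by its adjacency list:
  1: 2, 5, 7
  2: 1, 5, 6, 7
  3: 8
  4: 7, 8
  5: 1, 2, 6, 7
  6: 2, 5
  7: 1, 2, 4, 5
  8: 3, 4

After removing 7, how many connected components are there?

2

With 7 gone, the remaining components are: {3, 4, 8}; {1, 2, 5, 6}.
That is 2 components.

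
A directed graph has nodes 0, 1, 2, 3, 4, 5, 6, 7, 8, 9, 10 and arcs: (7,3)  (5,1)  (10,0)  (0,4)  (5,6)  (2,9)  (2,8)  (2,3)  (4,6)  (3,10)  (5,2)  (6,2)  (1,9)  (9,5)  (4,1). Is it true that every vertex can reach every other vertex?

There is no directed path from 6 to 7, so the graph is not strongly connected.

No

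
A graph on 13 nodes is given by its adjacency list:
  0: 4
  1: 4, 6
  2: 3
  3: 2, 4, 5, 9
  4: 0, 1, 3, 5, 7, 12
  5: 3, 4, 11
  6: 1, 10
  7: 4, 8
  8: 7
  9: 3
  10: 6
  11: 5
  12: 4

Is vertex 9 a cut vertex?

No

Deleting 9 leaves 1 component (was 1), so 9 is not a cut vertex.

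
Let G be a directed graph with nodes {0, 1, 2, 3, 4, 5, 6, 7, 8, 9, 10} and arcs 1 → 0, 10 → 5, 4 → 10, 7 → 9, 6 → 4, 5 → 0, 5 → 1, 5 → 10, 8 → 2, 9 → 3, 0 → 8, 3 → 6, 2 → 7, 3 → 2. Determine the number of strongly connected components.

1

{0, 1, 2, 3, 4, 5, 6, 7, 8, 9, 10} are all mutually reachable — one SCC of size 11.
That gives 1 strongly connected component.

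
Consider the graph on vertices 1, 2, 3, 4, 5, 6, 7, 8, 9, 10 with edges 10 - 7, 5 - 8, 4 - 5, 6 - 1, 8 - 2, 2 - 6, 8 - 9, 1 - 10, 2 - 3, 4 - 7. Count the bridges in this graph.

2

The edges on the cycle 4-5-8-2-6-1-10-7-4 are not bridges since each lies on that cycle.
But removing 3 - 2 disconnects 3 from 2; removing 9 - 8 disconnects 9 from 8 — these are bridges.
That makes 2 bridges.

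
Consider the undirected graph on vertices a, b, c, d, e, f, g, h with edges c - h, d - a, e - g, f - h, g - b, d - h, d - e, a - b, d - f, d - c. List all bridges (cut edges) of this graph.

none

The edges on the cycle d-c-h-d are not bridges since each lies on that cycle.
Every edge lies on some cycle, so there are no bridges.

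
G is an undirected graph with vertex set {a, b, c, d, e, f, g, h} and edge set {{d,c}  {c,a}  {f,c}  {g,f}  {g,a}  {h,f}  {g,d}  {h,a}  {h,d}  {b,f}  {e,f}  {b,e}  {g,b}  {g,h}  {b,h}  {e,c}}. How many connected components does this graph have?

1

Starting from a we can reach a, b, c, d, e, f, g, h. That is one component of size 8.
Total: 1 component.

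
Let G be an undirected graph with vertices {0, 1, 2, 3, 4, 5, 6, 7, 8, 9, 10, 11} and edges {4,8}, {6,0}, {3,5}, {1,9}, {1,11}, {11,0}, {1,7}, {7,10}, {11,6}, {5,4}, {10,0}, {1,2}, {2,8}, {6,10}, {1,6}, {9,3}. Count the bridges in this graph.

The edges on the cycle 1-9-3-5-4-8-2-1 are not bridges since each lies on that cycle.
Every edge lies on some cycle, so there are no bridges.

0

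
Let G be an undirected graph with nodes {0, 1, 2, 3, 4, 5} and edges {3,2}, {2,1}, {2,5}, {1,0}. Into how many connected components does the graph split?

2

4 is isolated — a component by itself.
Starting from 0 we can reach 0, 1, 2, 3, 5. That is one component of size 5.
Total: 2 components.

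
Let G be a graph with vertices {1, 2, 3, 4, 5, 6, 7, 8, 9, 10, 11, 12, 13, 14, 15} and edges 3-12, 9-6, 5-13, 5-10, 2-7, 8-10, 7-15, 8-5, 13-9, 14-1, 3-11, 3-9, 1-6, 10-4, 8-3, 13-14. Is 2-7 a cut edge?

Yes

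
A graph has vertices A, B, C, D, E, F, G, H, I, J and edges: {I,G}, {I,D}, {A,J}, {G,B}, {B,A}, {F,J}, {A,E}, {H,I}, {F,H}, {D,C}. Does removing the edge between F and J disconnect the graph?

After removing F - J, the path F-H-I-G-B-A-J still connects them, so the edge is not a bridge.

No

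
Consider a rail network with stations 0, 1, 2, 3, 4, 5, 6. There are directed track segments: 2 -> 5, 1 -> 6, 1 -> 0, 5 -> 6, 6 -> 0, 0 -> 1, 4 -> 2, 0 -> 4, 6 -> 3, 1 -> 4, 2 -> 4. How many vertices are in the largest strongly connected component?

6

{0, 1, 2, 4, 5, 6} are all mutually reachable — one SCC of size 6.
{3} is an SCC by itself.
The largest has 6 vertices.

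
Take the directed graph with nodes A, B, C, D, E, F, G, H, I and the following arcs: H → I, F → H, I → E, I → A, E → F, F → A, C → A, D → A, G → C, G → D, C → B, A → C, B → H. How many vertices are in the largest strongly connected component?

7

{A, B, C, E, F, H, I} are all mutually reachable — one SCC of size 7.
{D} is an SCC by itself.
{G} is an SCC by itself.
The largest has 7 vertices.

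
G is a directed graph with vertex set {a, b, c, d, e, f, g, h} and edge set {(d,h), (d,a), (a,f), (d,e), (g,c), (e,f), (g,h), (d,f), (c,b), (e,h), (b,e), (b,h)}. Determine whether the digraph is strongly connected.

No

There is no directed path from b to g, so the graph is not strongly connected.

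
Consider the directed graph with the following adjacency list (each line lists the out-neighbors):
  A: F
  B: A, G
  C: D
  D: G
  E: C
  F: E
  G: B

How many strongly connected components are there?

{A, B, C, D, E, F, G} are all mutually reachable — one SCC of size 7.
That gives 1 strongly connected component.

1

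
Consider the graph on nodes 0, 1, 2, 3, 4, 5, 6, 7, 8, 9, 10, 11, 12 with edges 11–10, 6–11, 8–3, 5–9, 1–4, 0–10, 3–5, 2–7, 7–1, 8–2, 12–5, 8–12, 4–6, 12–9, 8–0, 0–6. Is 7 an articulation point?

Deleting 7 leaves 1 component (was 1) (its neighbors 1, 2 remain connected to each other), so 7 is not a cut vertex.

No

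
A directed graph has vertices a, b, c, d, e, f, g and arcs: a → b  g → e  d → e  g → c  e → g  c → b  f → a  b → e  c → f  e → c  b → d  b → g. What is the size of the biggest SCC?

7

{a, b, c, d, e, f, g} are all mutually reachable — one SCC of size 7.
The largest has 7 vertices.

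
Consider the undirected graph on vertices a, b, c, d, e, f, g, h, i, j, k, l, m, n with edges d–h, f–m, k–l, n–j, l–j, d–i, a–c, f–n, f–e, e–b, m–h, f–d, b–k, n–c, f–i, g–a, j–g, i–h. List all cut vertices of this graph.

Removing f increases the component count from 1 to 2, so f is a cut vertex.
By contrast removing j leaves 1 component; it is not a cut vertex. No other vertex is a cut vertex either.

f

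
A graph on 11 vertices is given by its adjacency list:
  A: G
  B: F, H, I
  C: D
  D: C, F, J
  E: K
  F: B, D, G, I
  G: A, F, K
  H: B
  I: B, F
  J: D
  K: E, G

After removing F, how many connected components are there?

With F gone, the remaining components are: {B, H, I}; {C, D, J}; {A, E, G, K}.
That is 3 components.

3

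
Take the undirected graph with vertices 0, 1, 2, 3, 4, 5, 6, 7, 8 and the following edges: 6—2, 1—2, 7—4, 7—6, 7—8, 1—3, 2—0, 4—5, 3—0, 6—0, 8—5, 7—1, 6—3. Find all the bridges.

none

The edges on the cycle 6-2-0-6 are not bridges since each lies on that cycle.
Every edge lies on some cycle, so there are no bridges.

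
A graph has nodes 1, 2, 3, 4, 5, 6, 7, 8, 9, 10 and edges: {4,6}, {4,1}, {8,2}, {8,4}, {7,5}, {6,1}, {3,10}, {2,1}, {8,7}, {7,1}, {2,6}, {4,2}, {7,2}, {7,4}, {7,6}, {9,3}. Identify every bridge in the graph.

10-3, 3-9, 5-7

The edges on the cycle 7-4-2-7 are not bridges since each lies on that cycle.
But removing 3-10 disconnects 3 from 10; removing 5-7 disconnects 5 from 7; removing 3-9 disconnects 3 from 9 — these are bridges.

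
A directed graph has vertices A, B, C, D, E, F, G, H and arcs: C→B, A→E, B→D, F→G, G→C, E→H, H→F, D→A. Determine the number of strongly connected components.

1

{A, B, C, D, E, F, G, H} are all mutually reachable — one SCC of size 8.
That gives 1 strongly connected component.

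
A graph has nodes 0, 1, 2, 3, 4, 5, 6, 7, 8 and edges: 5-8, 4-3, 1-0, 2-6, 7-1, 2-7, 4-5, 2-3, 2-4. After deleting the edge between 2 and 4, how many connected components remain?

1

2 and 4 are still connected via 2-3-4, so the component count stays at 1.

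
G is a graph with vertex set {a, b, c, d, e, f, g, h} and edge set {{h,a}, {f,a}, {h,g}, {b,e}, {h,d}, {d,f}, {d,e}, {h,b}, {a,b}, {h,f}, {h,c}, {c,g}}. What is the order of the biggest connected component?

8

Starting from a we can reach a, b, c, d, e, f, g, h. That is one component of size 8.
The largest has 8 vertices.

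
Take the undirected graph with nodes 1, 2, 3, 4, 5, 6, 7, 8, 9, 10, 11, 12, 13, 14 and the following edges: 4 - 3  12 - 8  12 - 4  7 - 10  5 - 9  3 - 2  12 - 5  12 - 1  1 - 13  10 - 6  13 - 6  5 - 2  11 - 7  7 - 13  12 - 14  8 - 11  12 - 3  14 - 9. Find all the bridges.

none

The edges on the cycle 7-10-6-13-7 are not bridges since each lies on that cycle.
Every edge lies on some cycle, so there are no bridges.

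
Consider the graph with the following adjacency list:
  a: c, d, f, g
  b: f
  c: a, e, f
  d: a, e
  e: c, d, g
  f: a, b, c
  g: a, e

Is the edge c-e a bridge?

After removing c-e, the path c-a-d-e still connects them, so the edge is not a bridge.

No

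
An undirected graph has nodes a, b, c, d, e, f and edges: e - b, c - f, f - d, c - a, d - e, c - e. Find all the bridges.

a-c, b-e

The edges on the cycle c-f-d-e-c are not bridges since each lies on that cycle.
But removing e - b disconnects e from b; removing c - a disconnects c from a — these are bridges.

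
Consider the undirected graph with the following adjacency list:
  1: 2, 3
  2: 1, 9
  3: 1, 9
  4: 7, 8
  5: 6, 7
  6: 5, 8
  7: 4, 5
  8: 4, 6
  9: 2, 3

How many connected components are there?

Starting from 1 we can reach 1, 2, 3, 9. That is one component of size 4.
Starting from 4 we can reach 4, 5, 6, 7, 8. That is one component of size 5.
Total: 2 components.

2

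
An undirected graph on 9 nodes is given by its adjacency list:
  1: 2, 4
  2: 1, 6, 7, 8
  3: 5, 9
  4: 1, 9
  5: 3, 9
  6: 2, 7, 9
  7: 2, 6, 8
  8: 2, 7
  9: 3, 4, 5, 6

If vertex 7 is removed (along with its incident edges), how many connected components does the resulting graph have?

With 7 gone, the remaining components are: {1, 2, 3, 4, 5, 6, 8, 9}.
That is 1 component.

1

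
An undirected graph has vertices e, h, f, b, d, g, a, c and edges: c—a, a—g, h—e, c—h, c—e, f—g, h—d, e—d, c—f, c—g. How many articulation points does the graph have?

Removing c increases the component count from 2 to 3, so c is a cut vertex.
By contrast removing d leaves 2 components; it is not a cut vertex. No other vertex is a cut vertex either.

1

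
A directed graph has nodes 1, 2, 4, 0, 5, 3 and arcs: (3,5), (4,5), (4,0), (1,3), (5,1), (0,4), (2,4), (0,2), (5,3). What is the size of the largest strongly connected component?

3

{1, 3, 5} are all mutually reachable — one SCC of size 3.
{0, 2, 4} are all mutually reachable — one SCC of size 3.
The largest has 3 vertices.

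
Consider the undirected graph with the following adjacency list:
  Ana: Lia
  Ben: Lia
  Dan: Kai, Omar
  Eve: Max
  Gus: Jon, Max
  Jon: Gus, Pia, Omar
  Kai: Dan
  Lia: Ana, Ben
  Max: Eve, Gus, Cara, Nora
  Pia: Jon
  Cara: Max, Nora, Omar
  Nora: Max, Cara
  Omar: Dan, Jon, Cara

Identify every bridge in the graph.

The edges on the cycle Max-Cara-Omar-Jon-Gus-Max are not bridges since each lies on that cycle.
But removing Pia-Jon disconnects Pia from Jon; removing Eve-Max disconnects Eve from Max; removing Lia-Ana disconnects Lia from Ana; removing Dan-Kai disconnects Dan from Kai — these are bridges.
In total 6 edges are bridges.

Ana-Lia, Ben-Lia, Dan-Kai, Dan-Omar, Eve-Max, Jon-Pia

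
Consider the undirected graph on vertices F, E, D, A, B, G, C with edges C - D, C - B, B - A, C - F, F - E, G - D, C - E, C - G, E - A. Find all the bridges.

none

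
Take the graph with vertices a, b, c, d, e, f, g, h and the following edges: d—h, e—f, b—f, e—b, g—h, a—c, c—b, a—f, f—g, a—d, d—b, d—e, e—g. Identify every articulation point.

none

Removing d, for instance, still leaves 1 component. No single vertex removal increases the component count — the graph has no articulation points.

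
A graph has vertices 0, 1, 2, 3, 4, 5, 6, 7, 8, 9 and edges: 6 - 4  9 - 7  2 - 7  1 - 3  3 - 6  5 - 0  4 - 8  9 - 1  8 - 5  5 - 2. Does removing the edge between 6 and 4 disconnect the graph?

No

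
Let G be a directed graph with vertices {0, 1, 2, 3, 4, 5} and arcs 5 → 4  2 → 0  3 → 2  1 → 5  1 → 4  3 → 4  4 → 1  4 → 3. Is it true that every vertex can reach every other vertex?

No

There is no directed path from 0 to 3, so the graph is not strongly connected.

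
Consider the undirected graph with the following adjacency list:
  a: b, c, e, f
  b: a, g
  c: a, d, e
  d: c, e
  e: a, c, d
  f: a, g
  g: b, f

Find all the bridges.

none

The edges on the cycle a-c-d-e-a are not bridges since each lies on that cycle.
Every edge lies on some cycle, so there are no bridges.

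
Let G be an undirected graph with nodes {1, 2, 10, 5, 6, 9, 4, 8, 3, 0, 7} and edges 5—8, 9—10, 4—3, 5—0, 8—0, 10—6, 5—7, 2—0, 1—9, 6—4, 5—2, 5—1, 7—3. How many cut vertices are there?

1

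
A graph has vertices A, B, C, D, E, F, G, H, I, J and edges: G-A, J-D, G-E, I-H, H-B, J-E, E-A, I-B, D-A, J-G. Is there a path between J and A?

From J we can reach A, D, E, G, J, which includes A.

Yes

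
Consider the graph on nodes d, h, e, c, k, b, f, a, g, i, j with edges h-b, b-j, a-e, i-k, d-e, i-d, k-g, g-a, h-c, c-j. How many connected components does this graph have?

3

f is isolated — a component by itself.
Starting from b we can reach b, c, h, j. That is one component of size 4.
Starting from a we can reach a, d, e, g, i, k. That is one component of size 6.
Total: 3 components.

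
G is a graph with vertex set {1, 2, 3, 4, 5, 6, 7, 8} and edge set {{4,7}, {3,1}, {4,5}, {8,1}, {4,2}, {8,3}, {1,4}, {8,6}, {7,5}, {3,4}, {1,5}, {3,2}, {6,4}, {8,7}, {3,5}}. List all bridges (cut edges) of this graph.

none

The edges on the cycle 1-4-7-5-1 are not bridges since each lies on that cycle.
Every edge lies on some cycle, so there are no bridges.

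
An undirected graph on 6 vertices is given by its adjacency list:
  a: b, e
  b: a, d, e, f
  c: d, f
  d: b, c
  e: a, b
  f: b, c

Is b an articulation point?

Yes

Deleting b raises the number of components from 1 to 2, so b is a cut vertex.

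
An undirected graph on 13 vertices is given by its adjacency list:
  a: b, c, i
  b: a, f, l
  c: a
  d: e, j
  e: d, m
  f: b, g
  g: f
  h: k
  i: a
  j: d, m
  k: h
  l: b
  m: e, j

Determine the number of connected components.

Starting from h we can reach h, k. That is one component of size 2.
Starting from d we can reach d, e, j, m. That is one component of size 4.
Starting from a we can reach a, b, c, f, g, i, l. That is one component of size 7.
Total: 3 components.

3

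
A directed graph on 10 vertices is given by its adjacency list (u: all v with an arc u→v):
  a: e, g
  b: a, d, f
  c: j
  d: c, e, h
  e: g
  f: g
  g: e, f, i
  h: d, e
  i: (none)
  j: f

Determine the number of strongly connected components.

{e, f, g} are all mutually reachable — one SCC of size 3.
{d, h} are all mutually reachable — one SCC of size 2.
{c} is an SCC by itself.
{j} is an SCC by itself.
{a} is an SCC by itself.
(and 2 more singleton SCCs)
That gives 7 strongly connected components.

7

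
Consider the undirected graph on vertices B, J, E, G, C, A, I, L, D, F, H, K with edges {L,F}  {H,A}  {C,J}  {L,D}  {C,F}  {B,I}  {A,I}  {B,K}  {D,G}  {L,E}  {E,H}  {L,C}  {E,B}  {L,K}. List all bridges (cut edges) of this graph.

C-J, D-G, D-L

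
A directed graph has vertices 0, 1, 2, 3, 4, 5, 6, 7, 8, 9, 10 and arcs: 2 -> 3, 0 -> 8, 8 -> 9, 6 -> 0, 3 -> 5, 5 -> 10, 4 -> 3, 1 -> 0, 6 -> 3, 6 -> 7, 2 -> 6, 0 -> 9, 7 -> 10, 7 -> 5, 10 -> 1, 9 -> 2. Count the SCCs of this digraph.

2

{0, 1, 2, 3, 5, 6, 7, 8, 9, 10} are all mutually reachable — one SCC of size 10.
{4} is an SCC by itself.
That gives 2 strongly connected components.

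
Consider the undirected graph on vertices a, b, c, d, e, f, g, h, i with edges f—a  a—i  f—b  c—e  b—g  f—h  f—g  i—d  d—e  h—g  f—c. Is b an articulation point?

Deleting b leaves 1 component (was 1) (its neighbors f, g remain connected to each other), so b is not a cut vertex.

No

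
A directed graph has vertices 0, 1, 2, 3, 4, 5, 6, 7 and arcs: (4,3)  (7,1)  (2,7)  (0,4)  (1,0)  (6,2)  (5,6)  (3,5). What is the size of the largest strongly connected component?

8

{0, 1, 2, 3, 4, 5, 6, 7} are all mutually reachable — one SCC of size 8.
The largest has 8 vertices.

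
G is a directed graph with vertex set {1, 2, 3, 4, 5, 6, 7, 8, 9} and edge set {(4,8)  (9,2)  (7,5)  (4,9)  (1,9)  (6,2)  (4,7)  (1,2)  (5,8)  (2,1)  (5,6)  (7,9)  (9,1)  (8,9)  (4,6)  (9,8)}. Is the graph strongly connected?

No

There is no directed path from 5 to 3, so the graph is not strongly connected.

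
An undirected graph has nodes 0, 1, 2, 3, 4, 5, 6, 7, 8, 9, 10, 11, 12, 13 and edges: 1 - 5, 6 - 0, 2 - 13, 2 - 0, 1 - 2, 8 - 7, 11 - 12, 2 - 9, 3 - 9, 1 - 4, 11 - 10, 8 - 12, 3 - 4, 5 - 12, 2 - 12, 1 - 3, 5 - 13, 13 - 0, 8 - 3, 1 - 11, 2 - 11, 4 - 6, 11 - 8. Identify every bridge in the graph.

10-11, 7-8

The edges on the cycle 2-11-8-3-9-2 are not bridges since each lies on that cycle.
But removing 8 - 7 disconnects 8 from 7; removing 10 - 11 disconnects 10 from 11 — these are bridges.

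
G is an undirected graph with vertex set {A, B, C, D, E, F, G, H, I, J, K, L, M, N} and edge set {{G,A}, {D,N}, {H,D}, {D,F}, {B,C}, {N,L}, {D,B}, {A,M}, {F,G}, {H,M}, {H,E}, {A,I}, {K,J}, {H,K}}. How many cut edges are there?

The edges on the cycle H-D-F-G-A-M-H are not bridges since each lies on that cycle.
But removing D—N disconnects D from N; removing H—K disconnects H from K; removing L—N disconnects L from N; removing J—K disconnects J from K — these are bridges.
In total 8 edges are bridges.

8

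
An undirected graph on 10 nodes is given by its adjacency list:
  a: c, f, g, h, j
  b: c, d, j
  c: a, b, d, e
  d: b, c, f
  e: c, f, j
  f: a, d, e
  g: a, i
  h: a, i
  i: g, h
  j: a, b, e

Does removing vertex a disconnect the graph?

Yes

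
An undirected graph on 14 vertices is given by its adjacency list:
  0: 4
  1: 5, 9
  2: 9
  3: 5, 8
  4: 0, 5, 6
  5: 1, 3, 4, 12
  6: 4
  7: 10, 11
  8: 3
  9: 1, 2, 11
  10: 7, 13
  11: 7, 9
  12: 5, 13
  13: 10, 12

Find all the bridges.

0-4, 2-9, 3-5, 3-8, 4-5, 4-6

The edges on the cycle 1-9-11-7-10-13-12-5-1 are not bridges since each lies on that cycle.
But removing 4-0 disconnects 4 from 0; removing 3-8 disconnects 3 from 8; removing 3-5 disconnects 3 from 5; removing 4-5 disconnects 4 from 5 — these are bridges.
In total 6 edges are bridges.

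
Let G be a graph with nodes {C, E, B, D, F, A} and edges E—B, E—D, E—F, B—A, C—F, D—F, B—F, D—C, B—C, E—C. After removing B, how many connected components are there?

2

With B gone, the remaining components are: {A}; {C, D, E, F}.
That is 2 components.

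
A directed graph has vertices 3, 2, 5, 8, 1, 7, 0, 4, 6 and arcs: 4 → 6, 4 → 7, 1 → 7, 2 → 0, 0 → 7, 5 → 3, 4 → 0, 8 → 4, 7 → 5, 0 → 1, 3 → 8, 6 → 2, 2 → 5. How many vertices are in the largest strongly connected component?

9

{0, 1, 2, 3, 4, 5, 6, 7, 8} are all mutually reachable — one SCC of size 9.
The largest has 9 vertices.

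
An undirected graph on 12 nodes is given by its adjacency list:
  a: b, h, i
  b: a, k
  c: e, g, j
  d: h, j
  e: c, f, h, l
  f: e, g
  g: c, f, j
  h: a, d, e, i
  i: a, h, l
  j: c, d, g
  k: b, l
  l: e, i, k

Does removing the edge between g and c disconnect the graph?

After removing g-c, the path g-j-c still connects them, so the edge is not a bridge.

No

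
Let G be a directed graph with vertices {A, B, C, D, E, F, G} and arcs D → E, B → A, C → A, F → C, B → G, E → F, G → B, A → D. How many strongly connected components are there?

2

{A, C, D, E, F} are all mutually reachable — one SCC of size 5.
{B, G} are all mutually reachable — one SCC of size 2.
That gives 2 strongly connected components.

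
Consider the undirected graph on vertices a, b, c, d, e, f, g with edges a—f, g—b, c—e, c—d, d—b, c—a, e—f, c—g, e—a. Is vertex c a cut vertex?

Deleting c raises the number of components from 1 to 2, so c is a cut vertex.

Yes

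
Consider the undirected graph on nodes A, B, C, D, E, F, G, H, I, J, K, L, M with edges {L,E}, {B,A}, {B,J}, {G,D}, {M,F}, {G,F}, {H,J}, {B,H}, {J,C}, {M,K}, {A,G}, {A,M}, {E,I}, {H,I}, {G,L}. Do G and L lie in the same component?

Yes

From G we can reach A, B, C, D, E, F, G, H, I, J, K, L, M, which includes L.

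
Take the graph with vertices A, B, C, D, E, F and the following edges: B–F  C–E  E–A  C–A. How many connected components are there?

3

D is isolated — a component by itself.
Starting from B we can reach B, F. That is one component of size 2.
Starting from A we can reach A, C, E. That is one component of size 3.
Total: 3 components.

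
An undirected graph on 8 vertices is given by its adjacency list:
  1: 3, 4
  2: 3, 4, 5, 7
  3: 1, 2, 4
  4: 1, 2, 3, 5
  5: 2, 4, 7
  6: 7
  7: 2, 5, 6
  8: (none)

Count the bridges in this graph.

1

The edges on the cycle 2-3-1-4-2 are not bridges since each lies on that cycle.
But removing 6-7 disconnects 6 from 7 — this is a bridge.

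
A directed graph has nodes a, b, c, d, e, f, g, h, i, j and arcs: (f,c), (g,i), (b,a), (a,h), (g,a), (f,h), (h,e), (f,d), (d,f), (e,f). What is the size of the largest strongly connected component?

{d, e, f, h} are all mutually reachable — one SCC of size 4.
{c} is an SCC by itself.
{j} is an SCC by itself.
{a} is an SCC by itself.
{g} is an SCC by itself.
(and 2 more singleton SCCs)
The largest has 4 vertices.

4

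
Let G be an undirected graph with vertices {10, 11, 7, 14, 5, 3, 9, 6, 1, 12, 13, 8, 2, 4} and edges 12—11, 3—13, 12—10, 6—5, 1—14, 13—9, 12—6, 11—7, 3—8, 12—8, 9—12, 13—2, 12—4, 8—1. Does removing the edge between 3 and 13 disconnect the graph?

No

After removing 3—13, the path 3-8-12-9-13 still connects them, so the edge is not a bridge.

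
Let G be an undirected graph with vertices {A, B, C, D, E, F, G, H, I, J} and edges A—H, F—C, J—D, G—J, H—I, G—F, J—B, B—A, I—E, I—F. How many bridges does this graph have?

3

The edges on the cycle G-J-B-A-H-I-F-G are not bridges since each lies on that cycle.
But removing C—F disconnects C from F; removing J—D disconnects J from D; removing E—I disconnects E from I — these are bridges.
That makes 3 bridges.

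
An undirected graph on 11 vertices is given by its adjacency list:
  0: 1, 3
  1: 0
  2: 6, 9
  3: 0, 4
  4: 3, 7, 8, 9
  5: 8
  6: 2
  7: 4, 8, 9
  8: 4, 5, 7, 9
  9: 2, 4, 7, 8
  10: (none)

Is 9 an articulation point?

Deleting 9 raises the number of components from 2 to 3, so 9 is a cut vertex.

Yes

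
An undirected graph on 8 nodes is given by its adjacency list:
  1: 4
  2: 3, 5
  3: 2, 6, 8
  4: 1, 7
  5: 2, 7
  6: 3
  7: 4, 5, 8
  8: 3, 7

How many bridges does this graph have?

The edges on the cycle 5-7-8-3-2-5 are not bridges since each lies on that cycle.
But removing 7-4 disconnects 7 from 4; removing 4-1 disconnects 4 from 1; removing 3-6 disconnects 3 from 6 — these are bridges.
That makes 3 bridges.

3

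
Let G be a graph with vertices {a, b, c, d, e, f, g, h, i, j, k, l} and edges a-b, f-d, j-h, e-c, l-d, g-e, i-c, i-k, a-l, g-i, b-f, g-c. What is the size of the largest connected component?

5

Starting from h we can reach h, j. That is one component of size 2.
Starting from c we can reach c, e, g, i, k. That is one component of size 5.
Starting from a we can reach a, b, d, f, l. That is one component of size 5.
The largest has 5 vertices.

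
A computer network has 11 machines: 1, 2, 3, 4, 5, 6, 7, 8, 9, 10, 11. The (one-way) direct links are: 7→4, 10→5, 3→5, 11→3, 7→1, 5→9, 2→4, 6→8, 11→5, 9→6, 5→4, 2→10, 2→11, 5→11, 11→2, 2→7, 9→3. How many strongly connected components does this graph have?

6

{2, 3, 5, 9, 10, 11} are all mutually reachable — one SCC of size 6.
{6} is an SCC by itself.
{1} is an SCC by itself.
{4} is an SCC by itself.
{8} is an SCC by itself.
(and 1 more singleton SCC)
That gives 6 strongly connected components.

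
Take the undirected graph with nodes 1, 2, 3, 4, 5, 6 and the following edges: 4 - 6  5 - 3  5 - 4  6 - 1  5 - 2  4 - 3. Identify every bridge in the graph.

1-6, 2-5, 4-6

The edges on the cycle 5-4-3-5 are not bridges since each lies on that cycle.
But removing 4 - 6 disconnects 4 from 6; removing 6 - 1 disconnects 6 from 1; removing 5 - 2 disconnects 5 from 2 — these are bridges.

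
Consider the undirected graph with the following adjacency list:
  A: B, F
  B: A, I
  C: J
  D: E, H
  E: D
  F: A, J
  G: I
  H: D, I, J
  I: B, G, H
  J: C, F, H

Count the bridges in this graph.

4

The edges on the cycle I-H-J-F-A-B-I are not bridges since each lies on that cycle.
But removing J-C disconnects J from C; removing E-D disconnects E from D; removing H-D disconnects H from D; removing I-G disconnects I from G — these are bridges.
That makes 4 bridges.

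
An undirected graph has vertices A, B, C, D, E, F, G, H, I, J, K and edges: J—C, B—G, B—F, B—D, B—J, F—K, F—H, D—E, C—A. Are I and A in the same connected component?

The component containing I is {I}, and A is not in it.

No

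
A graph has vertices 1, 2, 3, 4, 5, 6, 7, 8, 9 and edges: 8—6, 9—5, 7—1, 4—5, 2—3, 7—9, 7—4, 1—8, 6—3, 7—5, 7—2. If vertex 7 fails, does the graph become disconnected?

Yes

Deleting 7 raises the number of components from 1 to 2, so 7 is a cut vertex.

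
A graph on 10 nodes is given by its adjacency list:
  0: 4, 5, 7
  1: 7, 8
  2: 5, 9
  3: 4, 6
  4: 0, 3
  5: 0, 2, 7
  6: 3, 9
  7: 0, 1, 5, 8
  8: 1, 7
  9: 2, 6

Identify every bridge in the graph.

none

The edges on the cycle 7-1-8-7 are not bridges since each lies on that cycle.
Every edge lies on some cycle, so there are no bridges.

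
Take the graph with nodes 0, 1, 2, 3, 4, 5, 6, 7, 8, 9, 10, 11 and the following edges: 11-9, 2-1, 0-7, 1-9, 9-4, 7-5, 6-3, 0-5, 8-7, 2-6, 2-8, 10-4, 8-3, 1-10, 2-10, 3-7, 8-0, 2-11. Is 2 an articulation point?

Deleting 2 raises the number of components from 1 to 2, so 2 is a cut vertex.

Yes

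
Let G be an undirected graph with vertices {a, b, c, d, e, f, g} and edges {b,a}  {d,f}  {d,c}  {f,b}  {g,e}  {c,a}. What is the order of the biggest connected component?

Starting from e we can reach e, g. That is one component of size 2.
Starting from a we can reach a, b, c, d, f. That is one component of size 5.
The largest has 5 vertices.

5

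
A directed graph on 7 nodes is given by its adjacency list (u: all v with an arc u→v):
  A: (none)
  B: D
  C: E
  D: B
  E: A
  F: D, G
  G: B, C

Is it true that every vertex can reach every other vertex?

There is no directed path from B to C, so the graph is not strongly connected.

No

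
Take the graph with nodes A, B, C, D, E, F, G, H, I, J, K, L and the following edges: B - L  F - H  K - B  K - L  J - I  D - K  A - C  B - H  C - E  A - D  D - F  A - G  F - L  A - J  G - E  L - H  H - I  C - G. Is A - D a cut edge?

After removing A - D, the path A-J-I-H-F-D still connects them, so the edge is not a bridge.

No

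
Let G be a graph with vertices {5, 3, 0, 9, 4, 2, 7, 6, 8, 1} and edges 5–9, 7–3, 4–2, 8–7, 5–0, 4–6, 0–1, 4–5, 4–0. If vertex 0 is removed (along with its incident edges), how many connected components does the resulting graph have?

3

With 0 gone, the remaining components are: {1}; {3, 7, 8}; {2, 4, 5, 6, 9}.
That is 3 components.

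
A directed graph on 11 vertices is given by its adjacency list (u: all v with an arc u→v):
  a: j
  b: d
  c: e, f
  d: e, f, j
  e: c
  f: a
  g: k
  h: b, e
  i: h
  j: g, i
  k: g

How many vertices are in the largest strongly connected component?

9

{a, b, c, d, e, f, h, i, j} are all mutually reachable — one SCC of size 9.
{g, k} are all mutually reachable — one SCC of size 2.
The largest has 9 vertices.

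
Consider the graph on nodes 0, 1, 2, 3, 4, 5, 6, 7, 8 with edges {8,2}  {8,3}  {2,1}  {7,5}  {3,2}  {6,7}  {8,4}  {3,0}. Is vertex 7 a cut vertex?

Yes

Deleting 7 raises the number of components from 2 to 3, so 7 is a cut vertex.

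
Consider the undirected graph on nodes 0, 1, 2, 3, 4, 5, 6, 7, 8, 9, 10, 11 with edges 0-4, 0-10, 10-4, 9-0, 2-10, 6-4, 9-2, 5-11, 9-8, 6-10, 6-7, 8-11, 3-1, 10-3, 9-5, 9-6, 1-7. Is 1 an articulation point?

No

Deleting 1 leaves 1 component (was 1) (its neighbors 3, 7 remain connected to each other), so 1 is not a cut vertex.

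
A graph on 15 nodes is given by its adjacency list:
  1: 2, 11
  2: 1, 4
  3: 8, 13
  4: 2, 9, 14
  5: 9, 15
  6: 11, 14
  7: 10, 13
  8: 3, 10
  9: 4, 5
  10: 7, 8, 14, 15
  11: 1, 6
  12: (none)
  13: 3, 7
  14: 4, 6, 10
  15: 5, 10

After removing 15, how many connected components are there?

2

With 15 gone, the remaining components are: {12}; {1, 2, 3, 4, 5, 6, 7, 8, 9, 10, 11, 13, 14}.
That is 2 components.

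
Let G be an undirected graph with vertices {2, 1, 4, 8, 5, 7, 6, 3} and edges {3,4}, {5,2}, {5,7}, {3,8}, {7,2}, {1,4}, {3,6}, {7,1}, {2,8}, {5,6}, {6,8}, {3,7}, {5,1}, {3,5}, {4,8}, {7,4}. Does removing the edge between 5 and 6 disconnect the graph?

No

After removing 5—6, the path 5-3-6 still connects them, so the edge is not a bridge.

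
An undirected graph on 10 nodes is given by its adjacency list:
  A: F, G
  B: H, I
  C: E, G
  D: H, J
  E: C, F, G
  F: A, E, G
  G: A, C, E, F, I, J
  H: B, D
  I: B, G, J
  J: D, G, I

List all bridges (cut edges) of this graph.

The edges on the cycle G-J-D-H-B-I-G are not bridges since each lies on that cycle.
Every edge lies on some cycle, so there are no bridges.

none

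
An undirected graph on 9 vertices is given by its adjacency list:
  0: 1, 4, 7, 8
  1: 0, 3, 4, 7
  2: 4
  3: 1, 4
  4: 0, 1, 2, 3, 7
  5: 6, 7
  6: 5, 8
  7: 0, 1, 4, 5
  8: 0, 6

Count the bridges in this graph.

1

The edges on the cycle 0-8-6-5-7-0 are not bridges since each lies on that cycle.
But removing 2-4 disconnects 2 from 4 — this is a bridge.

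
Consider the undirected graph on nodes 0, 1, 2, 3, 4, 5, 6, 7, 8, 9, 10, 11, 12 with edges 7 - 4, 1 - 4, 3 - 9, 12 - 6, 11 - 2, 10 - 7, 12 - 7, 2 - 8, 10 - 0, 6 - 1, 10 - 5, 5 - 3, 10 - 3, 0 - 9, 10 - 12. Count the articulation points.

2

Removing 2 increases the component count from 2 to 3, so 2 is a cut vertex.
Removing 10 increases the component count from 2 to 3, so 10 is a cut vertex.
By contrast removing 11 leaves 2 components; it is not a cut vertex. No other vertex is a cut vertex either.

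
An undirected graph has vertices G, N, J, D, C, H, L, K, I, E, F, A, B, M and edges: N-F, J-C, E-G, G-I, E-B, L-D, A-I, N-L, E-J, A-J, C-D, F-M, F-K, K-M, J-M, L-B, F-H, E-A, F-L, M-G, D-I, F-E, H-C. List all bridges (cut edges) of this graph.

The edges on the cycle E-A-I-G-E are not bridges since each lies on that cycle.
Every edge lies on some cycle, so there are no bridges.

none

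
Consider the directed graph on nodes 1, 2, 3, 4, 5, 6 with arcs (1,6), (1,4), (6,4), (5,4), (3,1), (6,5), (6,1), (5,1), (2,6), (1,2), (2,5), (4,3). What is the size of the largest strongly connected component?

6

{1, 2, 3, 4, 5, 6} are all mutually reachable — one SCC of size 6.
The largest has 6 vertices.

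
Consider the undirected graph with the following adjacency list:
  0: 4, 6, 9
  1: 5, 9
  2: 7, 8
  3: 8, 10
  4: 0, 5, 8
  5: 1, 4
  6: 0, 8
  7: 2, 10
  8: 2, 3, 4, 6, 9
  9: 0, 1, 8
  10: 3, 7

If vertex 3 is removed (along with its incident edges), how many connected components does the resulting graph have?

1

With 3 gone, the remaining components are: {0, 1, 2, 4, 5, 6, 7, 8, 9, 10}.
That is 1 component.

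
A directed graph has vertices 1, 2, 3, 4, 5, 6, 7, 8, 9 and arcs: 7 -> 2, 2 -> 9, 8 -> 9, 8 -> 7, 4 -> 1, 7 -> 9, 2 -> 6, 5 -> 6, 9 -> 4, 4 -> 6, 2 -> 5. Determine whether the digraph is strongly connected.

There is no directed path from 9 to 3, so the graph is not strongly connected.

No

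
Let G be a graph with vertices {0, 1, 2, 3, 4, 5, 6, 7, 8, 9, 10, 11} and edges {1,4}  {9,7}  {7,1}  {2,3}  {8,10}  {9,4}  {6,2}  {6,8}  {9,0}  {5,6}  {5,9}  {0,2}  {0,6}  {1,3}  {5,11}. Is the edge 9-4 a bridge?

No

After removing 9-4, the path 9-7-1-4 still connects them, so the edge is not a bridge.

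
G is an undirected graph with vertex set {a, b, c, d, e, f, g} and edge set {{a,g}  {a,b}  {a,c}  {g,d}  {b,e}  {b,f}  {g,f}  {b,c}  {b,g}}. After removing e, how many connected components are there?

1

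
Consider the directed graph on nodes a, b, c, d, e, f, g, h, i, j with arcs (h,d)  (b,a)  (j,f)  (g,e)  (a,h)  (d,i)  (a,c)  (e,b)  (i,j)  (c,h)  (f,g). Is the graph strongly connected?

Yes

From c we can reach every vertex (a, b, c, d, e, f, g, h, i, j), and every vertex can reach c (a, b, c, d, e, f, g, h, i, j). So the whole graph is one strongly connected component.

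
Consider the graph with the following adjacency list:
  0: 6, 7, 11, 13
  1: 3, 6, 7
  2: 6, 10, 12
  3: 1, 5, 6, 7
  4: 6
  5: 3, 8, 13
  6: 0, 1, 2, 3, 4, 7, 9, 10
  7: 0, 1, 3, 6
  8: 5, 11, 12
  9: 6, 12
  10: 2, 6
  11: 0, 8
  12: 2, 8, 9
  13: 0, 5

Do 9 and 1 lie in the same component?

From 9 we can reach 0, 1, 2, 3, 4, 5, 6, 7, 8, 9, 10, 11, 12, 13, which includes 1.

Yes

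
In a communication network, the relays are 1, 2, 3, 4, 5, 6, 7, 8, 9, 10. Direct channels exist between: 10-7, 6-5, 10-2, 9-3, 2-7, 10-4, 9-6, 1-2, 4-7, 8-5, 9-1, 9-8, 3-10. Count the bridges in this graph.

0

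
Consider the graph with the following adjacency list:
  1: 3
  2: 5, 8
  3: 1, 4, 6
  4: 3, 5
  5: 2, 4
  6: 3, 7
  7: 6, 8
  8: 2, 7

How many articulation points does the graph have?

Removing 3 increases the component count from 1 to 2, so 3 is a cut vertex.
By contrast removing 5 leaves 1 component; it is not a cut vertex. No other vertex is a cut vertex either.

1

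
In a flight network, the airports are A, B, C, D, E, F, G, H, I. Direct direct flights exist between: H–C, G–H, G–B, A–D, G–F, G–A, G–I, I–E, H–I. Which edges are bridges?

The edges on the cycle G-H-I-G are not bridges since each lies on that cycle.
But removing A–D disconnects A from D; removing G–B disconnects G from B; removing G–A disconnects G from A; removing H–C disconnects H from C — these are bridges.
In total 6 edges are bridges.

A-D, A-G, B-G, C-H, E-I, F-G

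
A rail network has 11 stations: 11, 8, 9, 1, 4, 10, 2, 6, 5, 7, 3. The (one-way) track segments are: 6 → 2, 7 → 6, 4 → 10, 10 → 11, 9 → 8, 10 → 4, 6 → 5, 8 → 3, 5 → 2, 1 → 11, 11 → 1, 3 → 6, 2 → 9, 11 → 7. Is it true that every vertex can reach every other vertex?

No

There is no directed path from 7 to 10, so the graph is not strongly connected.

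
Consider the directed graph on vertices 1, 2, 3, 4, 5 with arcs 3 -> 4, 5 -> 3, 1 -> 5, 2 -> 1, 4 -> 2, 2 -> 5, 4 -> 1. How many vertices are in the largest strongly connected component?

{1, 2, 3, 4, 5} are all mutually reachable — one SCC of size 5.
The largest has 5 vertices.

5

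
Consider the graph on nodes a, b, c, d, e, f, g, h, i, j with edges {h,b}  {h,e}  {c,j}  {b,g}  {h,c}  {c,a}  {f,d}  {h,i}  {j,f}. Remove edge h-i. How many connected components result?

Before removal there is 1 component.
h-i is a bridge — removing it separates h's side from i's side.
After removal: 2 components.

2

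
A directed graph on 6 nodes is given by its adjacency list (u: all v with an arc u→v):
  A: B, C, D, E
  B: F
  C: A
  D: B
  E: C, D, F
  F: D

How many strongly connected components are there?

{B, D, F} are all mutually reachable — one SCC of size 3.
{A, C, E} are all mutually reachable — one SCC of size 3.
That gives 2 strongly connected components.

2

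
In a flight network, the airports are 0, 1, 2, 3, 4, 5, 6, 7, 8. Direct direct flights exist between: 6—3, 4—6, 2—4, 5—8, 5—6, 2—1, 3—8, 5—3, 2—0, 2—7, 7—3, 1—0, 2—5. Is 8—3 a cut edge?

After removing 8—3, the path 8-5-3 still connects them, so the edge is not a bridge.

No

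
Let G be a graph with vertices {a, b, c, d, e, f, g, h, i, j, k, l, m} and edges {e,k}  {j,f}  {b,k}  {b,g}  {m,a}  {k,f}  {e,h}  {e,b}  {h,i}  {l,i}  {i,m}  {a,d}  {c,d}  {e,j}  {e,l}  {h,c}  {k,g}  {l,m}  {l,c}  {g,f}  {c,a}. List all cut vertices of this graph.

Removing e increases the component count from 1 to 2, so e is a cut vertex.
By contrast removing i leaves 1 component; it is not a cut vertex. No other vertex is a cut vertex either.

e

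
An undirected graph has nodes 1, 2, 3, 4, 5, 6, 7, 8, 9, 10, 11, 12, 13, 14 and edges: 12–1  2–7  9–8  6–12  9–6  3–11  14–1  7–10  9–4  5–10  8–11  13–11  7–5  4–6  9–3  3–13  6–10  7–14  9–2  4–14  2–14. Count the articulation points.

1

Removing 9 increases the component count from 1 to 2, so 9 is a cut vertex.
By contrast removing 4 leaves 1 component; it is not a cut vertex. No other vertex is a cut vertex either.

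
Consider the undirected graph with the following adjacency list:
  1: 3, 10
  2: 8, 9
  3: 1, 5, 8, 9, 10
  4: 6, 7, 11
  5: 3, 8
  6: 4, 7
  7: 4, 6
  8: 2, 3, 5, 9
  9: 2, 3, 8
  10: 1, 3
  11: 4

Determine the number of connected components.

2

Starting from 4 we can reach 4, 6, 7, 11. That is one component of size 4.
Starting from 1 we can reach 1, 2, 3, 5, 8, 9, 10. That is one component of size 7.
Total: 2 components.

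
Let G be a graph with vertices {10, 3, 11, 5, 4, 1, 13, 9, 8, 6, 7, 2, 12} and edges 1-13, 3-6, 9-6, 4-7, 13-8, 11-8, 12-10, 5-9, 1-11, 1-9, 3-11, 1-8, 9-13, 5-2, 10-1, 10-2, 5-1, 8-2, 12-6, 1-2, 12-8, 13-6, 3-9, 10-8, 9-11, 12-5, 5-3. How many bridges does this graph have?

The edges on the cycle 12-5-3-6-13-9-1-10-12 are not bridges since each lies on that cycle.
But removing 4-7 disconnects 4 from 7 — this is a bridge.

1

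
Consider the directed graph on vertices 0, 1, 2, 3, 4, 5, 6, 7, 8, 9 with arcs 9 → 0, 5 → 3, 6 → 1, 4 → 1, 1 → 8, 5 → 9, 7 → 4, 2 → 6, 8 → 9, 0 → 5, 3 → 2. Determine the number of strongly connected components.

3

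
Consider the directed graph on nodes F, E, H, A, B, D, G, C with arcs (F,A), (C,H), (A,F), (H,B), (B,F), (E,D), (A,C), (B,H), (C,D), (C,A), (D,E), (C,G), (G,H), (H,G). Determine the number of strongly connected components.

2

{A, B, C, F, G, H} are all mutually reachable — one SCC of size 6.
{D, E} are all mutually reachable — one SCC of size 2.
That gives 2 strongly connected components.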